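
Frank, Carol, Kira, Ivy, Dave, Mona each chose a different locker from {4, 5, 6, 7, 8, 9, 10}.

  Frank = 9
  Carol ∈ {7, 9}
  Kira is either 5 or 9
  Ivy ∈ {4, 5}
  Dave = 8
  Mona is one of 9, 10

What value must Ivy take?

4

Frank has just one choice, so Frank = 9. Strike 9 from Carol, Kira, Mona.
Carol's domain is down to {7}, so Carol = 7.
Kira's domain is down to {5}, so Kira = 5. Strike 5 from Ivy.
So Ivy = 4.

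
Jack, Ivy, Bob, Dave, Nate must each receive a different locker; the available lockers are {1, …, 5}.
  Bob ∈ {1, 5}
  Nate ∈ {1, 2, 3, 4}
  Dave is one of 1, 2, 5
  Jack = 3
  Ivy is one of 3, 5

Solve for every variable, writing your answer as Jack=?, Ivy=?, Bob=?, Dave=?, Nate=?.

Jack's domain is down to {3}, so Jack = 3. Eliminate 3 elsewhere: Ivy, Nate.
Ivy's domain is down to {5}, so Ivy = 5. Strike 5 from Bob, Dave.
That leaves Bob = 1. Remove 1 from Dave, Nate.
Dave's domain is down to {2}, so Dave = 2. So Nate can't be 2.
Nate has just one choice, so Nate = 4.

Jack=3, Ivy=5, Bob=1, Dave=2, Nate=4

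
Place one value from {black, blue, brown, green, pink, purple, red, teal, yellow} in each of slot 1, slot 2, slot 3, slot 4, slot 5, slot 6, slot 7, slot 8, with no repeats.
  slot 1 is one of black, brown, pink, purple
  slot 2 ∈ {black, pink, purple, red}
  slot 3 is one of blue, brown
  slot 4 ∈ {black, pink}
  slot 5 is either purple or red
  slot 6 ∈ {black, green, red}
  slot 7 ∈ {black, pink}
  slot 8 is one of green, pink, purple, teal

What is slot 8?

Among the 8 variables, blue fits only slot 3 (and all 8 values in {black, blue, brown, green, pink, purple, red, teal} must be used), so slot 3 = blue.
The 7 still-open variables draw from only 7 values {black, brown, green, pink, purple, red, teal}, so each is used; only slot 1 can be brown, hence slot 1 = brown.
Among the 6 still-open variables, teal fits only slot 8 (and all 6 values in {black, green, pink, purple, red, teal} must be used), so slot 8 = teal.

teal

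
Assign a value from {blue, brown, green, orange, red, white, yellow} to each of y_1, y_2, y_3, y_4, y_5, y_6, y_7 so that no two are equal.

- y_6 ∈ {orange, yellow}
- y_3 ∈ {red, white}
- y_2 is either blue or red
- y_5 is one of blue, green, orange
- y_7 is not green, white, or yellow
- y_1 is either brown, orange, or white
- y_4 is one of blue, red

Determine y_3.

white

The 7 variables together cover exactly {blue, brown, green, orange, red, white, yellow} — 7 values for 7 variables — and green appears only in y_5's list, so y_5 = green.
Among the 6 still-open variables, yellow fits only y_6 (and all 6 values in {blue, brown, orange, red, white, yellow} must be used), so y_6 = yellow.
The 2 variables y_2 and y_4 are confined to {blue, red}, which locks those values in; drop them from y_3, y_7.
So y_3 = white.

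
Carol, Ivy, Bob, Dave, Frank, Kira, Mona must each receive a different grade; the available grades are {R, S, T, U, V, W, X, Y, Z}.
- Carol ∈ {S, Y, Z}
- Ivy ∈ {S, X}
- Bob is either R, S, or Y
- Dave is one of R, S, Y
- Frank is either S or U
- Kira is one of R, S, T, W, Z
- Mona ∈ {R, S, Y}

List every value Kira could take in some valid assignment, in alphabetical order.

T, W

The 3 variables Bob, Dave, Mona are confined to {R, S, Y}, which locks those values in; drop them from Carol, Ivy, Frank, Kira.
That leaves Carol = Z. Eliminate Z elsewhere: Kira.
Ivy's domain is down to {X}, so Ivy = X.
That leaves Frank = U.
No further eliminations apply; Kira can still be any of T, W.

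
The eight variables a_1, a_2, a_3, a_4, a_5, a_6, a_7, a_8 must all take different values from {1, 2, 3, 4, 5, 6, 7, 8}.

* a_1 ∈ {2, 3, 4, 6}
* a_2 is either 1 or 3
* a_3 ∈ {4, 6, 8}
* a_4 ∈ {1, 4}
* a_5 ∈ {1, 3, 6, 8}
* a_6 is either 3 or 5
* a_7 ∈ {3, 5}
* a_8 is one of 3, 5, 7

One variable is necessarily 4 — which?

a_4

The 8 variables draw from only 8 values {1, 2, 3, 4, 5, 6, 7, 8}, so each is used; only a_1 can be 2, hence a_1 = 2.
The 7 still-open variables together cover exactly {1, 3, 4, 5, 6, 7, 8} — 7 values for 7 variables — and 7 appears only in a_8's list, so a_8 = 7.
a_6 and a_7 between them cover only {3, 5} — a naked pair. Remove those values from a_2, a_5.
a_2 has just one choice, so a_2 = 1. Eliminate 1 elsewhere: a_4, a_5.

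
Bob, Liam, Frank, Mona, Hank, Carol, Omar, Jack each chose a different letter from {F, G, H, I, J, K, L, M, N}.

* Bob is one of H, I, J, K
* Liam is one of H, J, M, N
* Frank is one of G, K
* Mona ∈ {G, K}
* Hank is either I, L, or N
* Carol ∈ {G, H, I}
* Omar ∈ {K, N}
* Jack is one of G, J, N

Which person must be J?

Jack

The 8 variables draw from only 8 values {G, H, I, J, K, L, M, N}, so each is used; only Hank can be L, hence Hank = L.
The 7 still-open variables together cover exactly {G, H, I, J, K, M, N} — 7 values for 7 variables — and M appears only in Liam's list, so Liam = M.
The 2 variables Frank and Mona are confined to {G, K}, which locks those values in; drop them from Bob, Carol, Omar, Jack.
Omar's domain is down to {N}, so Omar = N. Remove N from Jack.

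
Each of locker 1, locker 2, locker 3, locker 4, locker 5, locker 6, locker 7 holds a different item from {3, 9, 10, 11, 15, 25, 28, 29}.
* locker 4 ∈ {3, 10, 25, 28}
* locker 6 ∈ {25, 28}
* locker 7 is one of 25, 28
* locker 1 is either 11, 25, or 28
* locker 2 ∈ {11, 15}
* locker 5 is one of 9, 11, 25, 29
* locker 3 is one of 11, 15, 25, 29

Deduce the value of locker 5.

locker 6 and locker 7 share exactly the 2 values {25, 28}; by pigeonhole those values go to them, so strike 25, 28 from locker 1, locker 3, locker 4, locker 5.
locker 1's domain is down to {11}, so locker 1 = 11. So locker 2, locker 3, locker 5 can't be 11.
locker 2 must be 15 (only option left). Remove 15 from locker 3.
That leaves locker 3 = 29. Eliminate 29 elsewhere: locker 5.
So locker 5 = 9.

9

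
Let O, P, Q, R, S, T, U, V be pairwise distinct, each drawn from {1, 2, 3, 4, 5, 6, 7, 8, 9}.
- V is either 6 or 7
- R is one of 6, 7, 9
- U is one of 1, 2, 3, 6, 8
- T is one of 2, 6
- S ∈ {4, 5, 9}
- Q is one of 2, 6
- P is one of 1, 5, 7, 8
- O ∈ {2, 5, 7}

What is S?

4

Q and T share exactly the 2 values {2, 6}; by pigeonhole those values go to them, so strike 2, 6 from O, R, U, V.
That leaves V = 7. Eliminate 7 elsewhere: O, P, R.
O's domain is down to {5}, so O = 5. Eliminate 5 elsewhere: P, S.
R has just one choice, so R = 9. Eliminate 9 elsewhere: S.
So S = 4.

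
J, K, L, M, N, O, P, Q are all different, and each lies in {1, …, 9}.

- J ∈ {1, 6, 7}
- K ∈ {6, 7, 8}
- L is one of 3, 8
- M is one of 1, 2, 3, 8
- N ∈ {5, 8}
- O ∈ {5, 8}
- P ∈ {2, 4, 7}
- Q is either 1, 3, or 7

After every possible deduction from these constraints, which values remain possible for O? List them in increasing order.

The 8 variables draw from only 8 values {1, 2, 3, 4, 5, 6, 7, 8}, so each is used; only P can be 4, hence P = 4.
The 7 still-open variables together cover exactly {1, 2, 3, 5, 6, 7, 8} — 7 values for 7 variables — and 2 appears only in M's list, so M = 2.
The 2 variables N and O are confined to {5, 8}, which locks those values in; drop them from K, L.
L has just one choice, so L = 3. Eliminate 3 elsewhere: Q.
No further eliminations apply; O can still be any of 5, 8.

5, 8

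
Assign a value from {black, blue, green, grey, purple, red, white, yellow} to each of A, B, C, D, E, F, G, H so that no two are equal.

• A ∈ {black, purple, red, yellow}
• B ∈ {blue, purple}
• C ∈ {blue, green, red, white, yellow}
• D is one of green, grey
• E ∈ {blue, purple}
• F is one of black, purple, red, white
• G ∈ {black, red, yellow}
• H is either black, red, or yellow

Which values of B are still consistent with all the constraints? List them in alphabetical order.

The 8 variables draw from only 8 values {black, blue, green, grey, purple, red, white, yellow}, so each is used; only D can be grey, hence D = grey.
The 7 still-open variables draw from only 7 values {black, blue, green, purple, red, white, yellow}, so each is used; only C can be green, hence C = green.
The 6 still-open variables draw from only 6 values {black, blue, purple, red, white, yellow}, so each is used; only F can be white, hence F = white.
The 2 variables B and E are confined to {blue, purple}, which locks those values in; drop them from A.
No further eliminations apply; B can still be any of blue, purple.

blue, purple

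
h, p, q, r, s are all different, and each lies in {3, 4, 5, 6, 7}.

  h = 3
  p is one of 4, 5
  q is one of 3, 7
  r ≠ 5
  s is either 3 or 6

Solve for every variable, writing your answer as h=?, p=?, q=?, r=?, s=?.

h has just one choice, so h = 3. Eliminate 3 elsewhere: q, r, s.
q has just one choice, so q = 7. Eliminate 7 elsewhere: r.
s must be 6 (only option left). Eliminate 6 elsewhere: r.
r's domain is down to {4}, so r = 4. Strike 4 from p.
That leaves p = 5.

h=3, p=5, q=7, r=4, s=6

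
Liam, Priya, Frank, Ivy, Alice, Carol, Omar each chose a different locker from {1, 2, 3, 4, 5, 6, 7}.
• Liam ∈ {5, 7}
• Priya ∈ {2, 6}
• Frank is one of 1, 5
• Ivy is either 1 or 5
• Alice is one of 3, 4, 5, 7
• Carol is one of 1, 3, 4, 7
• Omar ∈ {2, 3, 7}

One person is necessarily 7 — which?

Liam

The 7 variables draw from only 7 values {1, 2, 3, 4, 5, 6, 7}, so each is used; only Priya can be 6, hence Priya = 6.
The 6 still-open variables draw from only 6 values {1, 2, 3, 4, 5, 7}, so each is used; only Omar can be 2, hence Omar = 2.
Frank and Ivy share exactly the 2 values {1, 5}; by pigeonhole those values go to them, so strike 1, 5 from Liam, Alice, Carol.
So 7 goes to Liam.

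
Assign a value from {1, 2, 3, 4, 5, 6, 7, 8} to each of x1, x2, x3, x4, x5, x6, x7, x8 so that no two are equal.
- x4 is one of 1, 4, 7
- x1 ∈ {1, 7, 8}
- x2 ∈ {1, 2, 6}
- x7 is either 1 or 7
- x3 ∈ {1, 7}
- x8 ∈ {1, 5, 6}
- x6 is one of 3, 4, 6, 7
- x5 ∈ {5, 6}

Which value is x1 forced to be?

The 8 variables together cover exactly {1, 2, 3, 4, 5, 6, 7, 8} — 8 values for 8 variables — and 2 appears only in x2's list, so x2 = 2.
The 7 still-open variables draw from only 7 values {1, 3, 4, 5, 6, 7, 8}, so each is used; only x6 can be 3, hence x6 = 3.
The 6 still-open variables together cover exactly {1, 4, 5, 6, 7, 8} — 6 values for 6 variables — and 4 appears only in x4's list, so x4 = 4.
The 5 still-open variables together cover exactly {1, 5, 6, 7, 8} — 5 values for 5 variables — and 8 appears only in x1's list, so x1 = 8.

8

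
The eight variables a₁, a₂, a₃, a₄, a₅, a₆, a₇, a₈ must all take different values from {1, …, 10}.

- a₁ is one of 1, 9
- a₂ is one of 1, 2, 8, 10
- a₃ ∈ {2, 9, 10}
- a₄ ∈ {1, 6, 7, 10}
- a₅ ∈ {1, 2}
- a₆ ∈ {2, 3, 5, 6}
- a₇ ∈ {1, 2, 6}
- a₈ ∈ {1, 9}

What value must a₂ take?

8

a₁ and a₈ between them cover only {1, 9} — a naked pair. Remove those values from a₂, a₃, a₄, a₅, a₇.
a₅'s domain is down to {2}, so a₅ = 2. Remove 2 from a₂, a₃, a₆, a₇.
a₇'s domain is down to {6}, so a₇ = 6. Strike 6 from a₄, a₆.
That leaves a₃ = 10. So a₂, a₄ can't be 10.
So a₂ = 8.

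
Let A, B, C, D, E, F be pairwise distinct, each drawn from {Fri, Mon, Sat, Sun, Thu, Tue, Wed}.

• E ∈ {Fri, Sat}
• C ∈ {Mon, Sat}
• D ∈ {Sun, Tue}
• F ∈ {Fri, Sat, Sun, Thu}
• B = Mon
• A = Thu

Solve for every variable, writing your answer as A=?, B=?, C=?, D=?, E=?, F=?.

A=Thu, B=Mon, C=Sat, D=Tue, E=Fri, F=Sun

A has just one choice, so A = Thu. Remove Thu from F.
B's domain is down to {Mon}, so B = Mon. Eliminate Mon elsewhere: C.
That leaves C = Sat. Strike Sat from E, F.
E has just one choice, so E = Fri. Remove Fri from F.
F's domain is down to {Sun}, so F = Sun. Strike Sun from D.
D's domain is down to {Tue}, so D = Tue.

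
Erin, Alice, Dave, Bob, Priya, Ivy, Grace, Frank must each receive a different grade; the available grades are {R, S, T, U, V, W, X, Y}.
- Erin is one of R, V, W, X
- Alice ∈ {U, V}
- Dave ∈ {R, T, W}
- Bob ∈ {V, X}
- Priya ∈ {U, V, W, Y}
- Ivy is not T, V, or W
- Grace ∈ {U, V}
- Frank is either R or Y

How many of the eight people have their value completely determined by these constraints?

3

The 8 variables draw from only 8 values {R, S, T, U, V, W, X, Y}, so each is used; only Ivy can be S, hence Ivy = S.
Among the 7 still-open variables, T fits only Dave (and all 7 values in {R, T, U, V, W, X, Y} must be used), so Dave = T.
Alice and Grace share exactly the 2 values {U, V}; by pigeonhole those values go to them, so strike U, V from Erin, Bob, Priya.
That leaves Bob = X. So Erin can't be X.
Determined: Dave=T, Bob=X, Ivy=S. The other people each still have more than one consistent value. That makes 3.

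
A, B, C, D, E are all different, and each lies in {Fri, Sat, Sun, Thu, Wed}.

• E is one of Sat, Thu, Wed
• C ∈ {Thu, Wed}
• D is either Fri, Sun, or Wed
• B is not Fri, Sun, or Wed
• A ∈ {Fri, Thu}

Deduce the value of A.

The 5 variables together cover exactly {Fri, Sat, Sun, Thu, Wed} — 5 values for 5 variables — and Sun appears only in D's list, so D = Sun.
Among the 4 still-open variables, Fri fits only A (and all 4 values in {Fri, Sat, Thu, Wed} must be used), so A = Fri.

Fri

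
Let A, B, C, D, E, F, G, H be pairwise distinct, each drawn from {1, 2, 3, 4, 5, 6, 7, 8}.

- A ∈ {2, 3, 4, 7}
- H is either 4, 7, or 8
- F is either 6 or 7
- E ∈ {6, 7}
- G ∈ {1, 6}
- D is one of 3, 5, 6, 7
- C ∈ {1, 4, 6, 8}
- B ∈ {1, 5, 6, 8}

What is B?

The 8 variables draw from only 8 values {1, 2, 3, 4, 5, 6, 7, 8}, so each is used; only A can be 2, hence A = 2.
The 7 still-open variables draw from only 7 values {1, 3, 4, 5, 6, 7, 8}, so each is used; only D can be 3, hence D = 3.
The 6 still-open variables draw from only 6 values {1, 4, 5, 6, 7, 8}, so each is used; only B can be 5, hence B = 5.

5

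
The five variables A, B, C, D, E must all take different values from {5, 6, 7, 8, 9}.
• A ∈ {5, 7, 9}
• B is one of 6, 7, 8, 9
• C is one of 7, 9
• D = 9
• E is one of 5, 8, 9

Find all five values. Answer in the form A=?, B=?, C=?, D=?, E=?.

A=5, B=6, C=7, D=9, E=8

D must be 9 (only option left). So A, B, C, E can't be 9.
C's domain is down to {7}, so C = 7. Remove 7 from A, B.
That leaves A = 5. Eliminate 5 elsewhere: E.
E has just one choice, so E = 8. So B can't be 8.
That leaves B = 6.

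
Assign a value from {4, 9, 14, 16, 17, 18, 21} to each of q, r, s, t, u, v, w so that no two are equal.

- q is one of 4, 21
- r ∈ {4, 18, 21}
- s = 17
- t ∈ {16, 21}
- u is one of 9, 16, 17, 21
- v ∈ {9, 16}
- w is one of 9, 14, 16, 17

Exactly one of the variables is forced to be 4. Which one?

s has just one choice, so s = 17. Eliminate 17 elsewhere: u, w.
Among the 6 still-open variables, 14 fits only w (and all 6 values in {4, 9, 14, 16, 18, 21} must be used), so w = 14.
Among the 5 still-open variables, 18 fits only r (and all 5 values in {4, 9, 16, 18, 21} must be used), so r = 18.
Among the 4 still-open variables, 4 fits only q (and all 4 values in {4, 9, 16, 21} must be used), so q = 4.

q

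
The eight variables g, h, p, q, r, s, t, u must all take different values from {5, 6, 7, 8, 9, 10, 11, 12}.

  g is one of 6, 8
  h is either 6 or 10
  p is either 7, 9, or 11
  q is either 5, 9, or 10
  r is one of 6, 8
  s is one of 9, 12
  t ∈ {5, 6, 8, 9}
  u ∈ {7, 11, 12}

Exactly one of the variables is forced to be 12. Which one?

g and r share exactly the 2 values {6, 8}; by pigeonhole those values go to them, so strike 6, 8 from h, t.
That leaves h = 10. Strike 10 from q.
q and t between them cover only {5, 9} — a naked pair. Remove those values from p, s.
So 12 goes to s.

s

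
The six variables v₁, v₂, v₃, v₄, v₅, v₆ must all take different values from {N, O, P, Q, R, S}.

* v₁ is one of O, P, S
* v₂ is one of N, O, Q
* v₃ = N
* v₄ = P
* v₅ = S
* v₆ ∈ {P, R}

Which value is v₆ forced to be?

v₃'s domain is down to {N}, so v₃ = N. Strike N from v₂.
v₄ has just one choice, so v₄ = P. Strike P from v₁, v₆.
So v₆ = R.

R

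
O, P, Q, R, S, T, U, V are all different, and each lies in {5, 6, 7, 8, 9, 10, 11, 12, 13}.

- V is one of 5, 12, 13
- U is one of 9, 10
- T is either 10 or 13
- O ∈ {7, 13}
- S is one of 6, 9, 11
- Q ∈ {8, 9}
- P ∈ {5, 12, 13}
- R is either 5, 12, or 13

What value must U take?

9

P, R, V between them cover only {5, 12, 13} — a naked triple. Remove those values from O, T.
O has just one choice, so O = 7.
That leaves T = 10. So U can't be 10.
So U = 9.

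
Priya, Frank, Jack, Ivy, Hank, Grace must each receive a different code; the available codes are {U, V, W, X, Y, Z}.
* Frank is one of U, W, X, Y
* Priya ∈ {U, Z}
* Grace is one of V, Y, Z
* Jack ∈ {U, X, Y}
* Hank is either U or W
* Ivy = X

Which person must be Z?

Priya

Ivy's domain is down to {X}, so Ivy = X. Strike X from Frank, Jack.
The 5 still-open variables together cover exactly {U, V, W, Y, Z} — 5 values for 5 variables — and V appears only in Grace's list, so Grace = V.
The 4 still-open variables together cover exactly {U, W, Y, Z} — 4 values for 4 variables — and Z appears only in Priya's list, so Priya = Z.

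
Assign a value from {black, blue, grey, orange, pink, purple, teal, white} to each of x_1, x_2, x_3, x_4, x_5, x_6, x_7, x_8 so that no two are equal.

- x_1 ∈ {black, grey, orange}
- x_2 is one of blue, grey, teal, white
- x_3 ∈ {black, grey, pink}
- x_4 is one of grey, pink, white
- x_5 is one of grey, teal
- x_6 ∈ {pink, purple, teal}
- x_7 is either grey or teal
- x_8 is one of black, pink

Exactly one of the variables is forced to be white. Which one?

The 8 variables together cover exactly {black, blue, grey, orange, pink, purple, teal, white} — 8 values for 8 variables — and blue appears only in x_2's list, so x_2 = blue.
Among the 7 still-open variables, orange fits only x_1 (and all 7 values in {black, grey, orange, pink, purple, teal, white} must be used), so x_1 = orange.
The 6 still-open variables draw from only 6 values {black, grey, pink, purple, teal, white}, so each is used; only x_6 can be purple, hence x_6 = purple.
Among the 5 still-open variables, white fits only x_4 (and all 5 values in {black, grey, pink, teal, white} must be used), so x_4 = white.

x_4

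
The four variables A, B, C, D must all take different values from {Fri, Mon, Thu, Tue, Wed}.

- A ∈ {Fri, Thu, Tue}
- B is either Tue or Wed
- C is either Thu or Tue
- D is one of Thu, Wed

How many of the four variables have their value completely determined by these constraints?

1

Among the 4 variables, Fri fits only A (and all 4 values in {Fri, Thu, Tue, Wed} must be used), so A = Fri.
Determined: A=Fri. The other variables each still have more than one consistent value. That makes 1.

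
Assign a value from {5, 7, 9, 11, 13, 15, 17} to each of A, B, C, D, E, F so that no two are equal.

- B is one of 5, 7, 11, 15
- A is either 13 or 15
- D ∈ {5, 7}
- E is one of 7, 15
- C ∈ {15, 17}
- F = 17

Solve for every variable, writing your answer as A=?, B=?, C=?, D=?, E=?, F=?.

A=13, B=11, C=15, D=5, E=7, F=17

F has just one choice, so F = 17. Strike 17 from C.
C's domain is down to {15}, so C = 15. Remove 15 from A, B, E.
E must be 7 (only option left). Remove 7 from B, D.
A's domain is down to {13}, so A = 13.
D must be 5 (only option left). Strike 5 from B.
B's domain is down to {11}, so B = 11.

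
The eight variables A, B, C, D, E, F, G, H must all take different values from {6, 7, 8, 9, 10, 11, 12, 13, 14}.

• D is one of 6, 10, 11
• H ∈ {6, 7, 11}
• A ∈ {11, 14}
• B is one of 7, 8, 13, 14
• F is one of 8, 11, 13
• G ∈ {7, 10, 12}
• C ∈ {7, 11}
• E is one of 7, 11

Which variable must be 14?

The 8 variables together cover exactly {6, 7, 8, 10, 11, 12, 13, 14} — 8 values for 8 variables — and 12 appears only in G's list, so G = 12.
The 7 still-open variables draw from only 7 values {6, 7, 8, 10, 11, 13, 14}, so each is used; only D can be 10, hence D = 10.
Among the 6 still-open variables, 6 fits only H (and all 6 values in {6, 7, 8, 11, 13, 14} must be used), so H = 6.
C and E between them cover only {7, 11} — a naked pair. Remove those values from A, B, F.
So 14 goes to A.

A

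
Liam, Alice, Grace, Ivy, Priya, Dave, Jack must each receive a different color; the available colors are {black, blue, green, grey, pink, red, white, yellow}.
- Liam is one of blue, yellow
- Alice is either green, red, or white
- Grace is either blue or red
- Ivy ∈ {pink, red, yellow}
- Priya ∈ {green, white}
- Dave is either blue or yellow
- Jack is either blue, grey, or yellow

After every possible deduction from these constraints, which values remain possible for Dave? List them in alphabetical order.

The 7 variables draw from only 7 values {blue, green, grey, pink, red, white, yellow}, so each is used; only Jack can be grey, hence Jack = grey.
Among the 6 still-open variables, pink fits only Ivy (and all 6 values in {blue, green, pink, red, white, yellow} must be used), so Ivy = pink.
Liam and Dave between them cover only {blue, yellow} — a naked pair. Remove those values from Grace.
Grace's domain is down to {red}, so Grace = red. Strike red from Alice.
No further eliminations apply; Dave can still be any of blue, yellow.

blue, yellow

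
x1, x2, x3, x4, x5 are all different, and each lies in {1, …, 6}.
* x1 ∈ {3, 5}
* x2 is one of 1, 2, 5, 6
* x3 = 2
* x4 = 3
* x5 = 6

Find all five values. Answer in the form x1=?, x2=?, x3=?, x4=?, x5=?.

x1=5, x2=1, x3=2, x4=3, x5=6

x3 has just one choice, so x3 = 2. Remove 2 from x2.
x4's domain is down to {3}, so x4 = 3. So x1 can't be 3.
That leaves x5 = 6. So x2 can't be 6.
x1 must be 5 (only option left). Eliminate 5 elsewhere: x2.
That leaves x2 = 1.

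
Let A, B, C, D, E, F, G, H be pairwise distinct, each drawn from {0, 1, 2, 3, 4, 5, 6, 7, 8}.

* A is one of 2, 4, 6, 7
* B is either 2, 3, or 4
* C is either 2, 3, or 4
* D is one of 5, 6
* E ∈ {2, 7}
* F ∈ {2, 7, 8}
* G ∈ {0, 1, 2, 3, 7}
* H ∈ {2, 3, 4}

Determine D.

B, C, H share exactly the 3 values {2, 3, 4}; by pigeonhole those values go to them, so strike 2, 3, 4 from A, E, F, G.
E must be 7 (only option left). Remove 7 from A, F, G.
F's domain is down to {8}, so F = 8.
A has just one choice, so A = 6. Remove 6 from D.
So D = 5.

5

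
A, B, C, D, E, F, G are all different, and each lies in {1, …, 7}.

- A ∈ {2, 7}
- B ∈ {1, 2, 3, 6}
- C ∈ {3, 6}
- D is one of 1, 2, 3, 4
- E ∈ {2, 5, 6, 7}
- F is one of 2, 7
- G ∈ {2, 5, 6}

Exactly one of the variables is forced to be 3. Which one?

C

The 7 variables together cover exactly {1, 2, 3, 4, 5, 6, 7} — 7 values for 7 variables — and 4 appears only in D's list, so D = 4.
Among the 6 still-open variables, 1 fits only B (and all 6 values in {1, 2, 3, 5, 6, 7} must be used), so B = 1.
Among the 5 still-open variables, 3 fits only C (and all 5 values in {2, 3, 5, 6, 7} must be used), so C = 3.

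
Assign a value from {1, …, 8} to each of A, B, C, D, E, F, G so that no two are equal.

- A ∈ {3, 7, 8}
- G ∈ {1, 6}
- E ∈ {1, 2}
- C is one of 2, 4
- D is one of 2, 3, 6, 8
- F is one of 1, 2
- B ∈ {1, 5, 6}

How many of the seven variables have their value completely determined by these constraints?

3

The 2 variables E and F are confined to {1, 2}, which locks those values in; drop them from B, C, D, G.
That leaves C = 4.
G has just one choice, so G = 6. Remove 6 from B, D.
That leaves B = 5.
Determined: B=5, C=4, G=6. The other variables each still have more than one consistent value. That makes 3.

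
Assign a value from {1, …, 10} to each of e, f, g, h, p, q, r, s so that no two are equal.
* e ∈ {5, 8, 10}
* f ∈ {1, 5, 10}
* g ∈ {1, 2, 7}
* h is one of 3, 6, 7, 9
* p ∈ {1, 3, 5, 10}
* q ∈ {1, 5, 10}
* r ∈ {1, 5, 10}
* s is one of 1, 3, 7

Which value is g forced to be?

f, q, r share exactly the 3 values {1, 5, 10}; by pigeonhole those values go to them, so strike 1, 5, 10 from e, g, p, s.
e must be 8 (only option left).
p's domain is down to {3}, so p = 3. Remove 3 from h, s.
s must be 7 (only option left). Remove 7 from g, h.
So g = 2.

2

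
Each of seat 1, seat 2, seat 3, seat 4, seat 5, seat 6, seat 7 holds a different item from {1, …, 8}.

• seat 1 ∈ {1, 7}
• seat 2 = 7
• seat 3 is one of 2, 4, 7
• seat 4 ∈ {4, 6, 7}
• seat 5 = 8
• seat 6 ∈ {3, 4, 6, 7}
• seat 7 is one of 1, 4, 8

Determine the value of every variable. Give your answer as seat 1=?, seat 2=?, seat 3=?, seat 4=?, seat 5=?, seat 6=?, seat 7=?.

seat 1=1, seat 2=7, seat 3=2, seat 4=6, seat 5=8, seat 6=3, seat 7=4

seat 2 has just one choice, so seat 2 = 7. Eliminate 7 elsewhere: seat 1, seat 3, seat 4, seat 6.
seat 5 has just one choice, so seat 5 = 8. Strike 8 from seat 7.
seat 1 has just one choice, so seat 1 = 1. Strike 1 from seat 7.
That leaves seat 7 = 4. So seat 3, seat 4, seat 6 can't be 4.
seat 3's domain is down to {2}, so seat 3 = 2.
seat 4's domain is down to {6}, so seat 4 = 6. So seat 6 can't be 6.
That leaves seat 6 = 3.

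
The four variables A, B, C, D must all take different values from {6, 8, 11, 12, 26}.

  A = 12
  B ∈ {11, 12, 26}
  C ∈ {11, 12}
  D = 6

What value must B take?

26

A must be 12 (only option left). Remove 12 from B, C.
C must be 11 (only option left). Remove 11 from B.
So B = 26.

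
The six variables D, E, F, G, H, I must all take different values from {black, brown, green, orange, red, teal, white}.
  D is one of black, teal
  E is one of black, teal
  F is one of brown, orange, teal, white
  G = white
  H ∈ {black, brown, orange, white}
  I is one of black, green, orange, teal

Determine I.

green

G's domain is down to {white}, so G = white. Eliminate white elsewhere: F, H.
The 5 still-open variables draw from only 5 values {black, brown, green, orange, teal}, so each is used; only I can be green, hence I = green.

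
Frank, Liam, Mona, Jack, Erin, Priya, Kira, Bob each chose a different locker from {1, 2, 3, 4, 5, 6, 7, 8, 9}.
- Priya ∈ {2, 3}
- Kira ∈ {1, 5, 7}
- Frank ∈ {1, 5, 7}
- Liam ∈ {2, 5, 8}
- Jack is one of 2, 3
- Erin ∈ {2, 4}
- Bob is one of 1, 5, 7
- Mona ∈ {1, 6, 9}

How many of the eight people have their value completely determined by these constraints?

2

Jack and Priya between them cover only {2, 3} — a naked pair. Remove those values from Liam, Erin.
Erin has just one choice, so Erin = 4.
Frank, Kira, Bob between them cover only {1, 5, 7} — a naked triple. Remove those values from Liam, Mona.
Liam must be 8 (only option left).
Determined: Liam=8, Erin=4. The other people each still have more than one consistent value. That makes 2.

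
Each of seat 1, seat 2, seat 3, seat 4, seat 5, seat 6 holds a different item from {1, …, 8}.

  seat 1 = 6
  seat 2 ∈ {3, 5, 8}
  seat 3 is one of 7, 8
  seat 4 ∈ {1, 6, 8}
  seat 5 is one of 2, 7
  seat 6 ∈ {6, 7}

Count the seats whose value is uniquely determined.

seat 1's domain is down to {6}, so seat 1 = 6. Strike 6 from seat 4, seat 6.
seat 6's domain is down to {7}, so seat 6 = 7. So seat 3, seat 5 can't be 7.
seat 3 must be 8 (only option left). Eliminate 8 elsewhere: seat 2, seat 4.
That leaves seat 4 = 1.
seat 5 must be 2 (only option left).
Determined: seat 1=6, seat 3=8, seat 4=1, seat 5=2, seat 6=7. The other seats each still have more than one consistent value. That makes 5.

5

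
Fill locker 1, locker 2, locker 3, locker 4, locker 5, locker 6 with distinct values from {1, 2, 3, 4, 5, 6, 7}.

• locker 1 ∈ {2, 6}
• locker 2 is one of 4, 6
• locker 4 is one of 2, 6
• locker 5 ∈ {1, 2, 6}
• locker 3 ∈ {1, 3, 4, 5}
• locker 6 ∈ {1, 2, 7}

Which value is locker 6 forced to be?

The 2 variables locker 1 and locker 4 are confined to {2, 6}, which locks those values in; drop them from locker 2, locker 5, locker 6.
locker 2 must be 4 (only option left). Eliminate 4 elsewhere: locker 3.
That leaves locker 5 = 1. So locker 3, locker 6 can't be 1.
So locker 6 = 7.

7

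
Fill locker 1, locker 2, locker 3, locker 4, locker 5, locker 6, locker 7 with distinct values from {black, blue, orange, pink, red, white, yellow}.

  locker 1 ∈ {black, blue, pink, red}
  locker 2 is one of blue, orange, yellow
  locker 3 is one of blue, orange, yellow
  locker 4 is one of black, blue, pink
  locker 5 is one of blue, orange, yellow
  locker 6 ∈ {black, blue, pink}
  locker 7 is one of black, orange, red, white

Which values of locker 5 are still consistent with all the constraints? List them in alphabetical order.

The 7 variables draw from only 7 values {black, blue, orange, pink, red, white, yellow}, so each is used; only locker 7 can be white, hence locker 7 = white.
The 6 still-open variables together cover exactly {black, blue, orange, pink, red, yellow} — 6 values for 6 variables — and red appears only in locker 1's list, so locker 1 = red.
locker 2, locker 3, locker 5 share exactly the 3 values {blue, orange, yellow}; by pigeonhole those values go to them, so strike blue, orange, yellow from locker 4, locker 6.
No further eliminations apply; locker 5 can still be any of blue, orange, yellow.

blue, orange, yellow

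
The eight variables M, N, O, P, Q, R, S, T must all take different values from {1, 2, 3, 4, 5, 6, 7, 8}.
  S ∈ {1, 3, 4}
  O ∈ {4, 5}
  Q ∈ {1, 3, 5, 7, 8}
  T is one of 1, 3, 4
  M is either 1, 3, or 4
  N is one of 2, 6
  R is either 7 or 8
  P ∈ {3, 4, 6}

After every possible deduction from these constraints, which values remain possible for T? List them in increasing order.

The 8 variables draw from only 8 values {1, 2, 3, 4, 5, 6, 7, 8}, so each is used; only N can be 2, hence N = 2.
The 7 still-open variables draw from only 7 values {1, 3, 4, 5, 6, 7, 8}, so each is used; only P can be 6, hence P = 6.
M, S, T share exactly the 3 values {1, 3, 4}; by pigeonhole those values go to them, so strike 1, 3, 4 from O, Q.
O has just one choice, so O = 5. So Q can't be 5.
No further eliminations apply; T can still be any of 1, 3, 4.

1, 3, 4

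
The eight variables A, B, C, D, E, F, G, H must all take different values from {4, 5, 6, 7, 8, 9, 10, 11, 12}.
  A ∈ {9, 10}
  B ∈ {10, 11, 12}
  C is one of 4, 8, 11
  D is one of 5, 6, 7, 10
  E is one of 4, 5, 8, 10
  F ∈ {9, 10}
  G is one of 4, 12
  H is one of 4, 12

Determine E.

5

A and F between them cover only {9, 10} — a naked pair. Remove those values from B, D, E.
G and H share exactly the 2 values {4, 12}; by pigeonhole those values go to them, so strike 4, 12 from B, C, E.
B's domain is down to {11}, so B = 11. So C can't be 11.
C has just one choice, so C = 8. Remove 8 from E.
So E = 5.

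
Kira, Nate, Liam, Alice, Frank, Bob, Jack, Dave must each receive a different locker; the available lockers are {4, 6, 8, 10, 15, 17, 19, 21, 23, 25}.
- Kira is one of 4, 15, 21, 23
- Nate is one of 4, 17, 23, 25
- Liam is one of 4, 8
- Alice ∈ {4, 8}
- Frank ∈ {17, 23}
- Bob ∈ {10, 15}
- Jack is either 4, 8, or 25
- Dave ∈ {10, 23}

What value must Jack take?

The 8 variables draw from only 8 values {4, 8, 10, 15, 17, 21, 23, 25}, so each is used; only Kira can be 21, hence Kira = 21.
Among the 7 still-open variables, 15 fits only Bob (and all 7 values in {4, 8, 10, 15, 17, 23, 25} must be used), so Bob = 15.
The 6 still-open variables draw from only 6 values {4, 8, 10, 17, 23, 25}, so each is used; only Dave can be 10, hence Dave = 10.
Liam and Alice share exactly the 2 values {4, 8}; by pigeonhole those values go to them, so strike 4, 8 from Nate, Jack.
So Jack = 25.

25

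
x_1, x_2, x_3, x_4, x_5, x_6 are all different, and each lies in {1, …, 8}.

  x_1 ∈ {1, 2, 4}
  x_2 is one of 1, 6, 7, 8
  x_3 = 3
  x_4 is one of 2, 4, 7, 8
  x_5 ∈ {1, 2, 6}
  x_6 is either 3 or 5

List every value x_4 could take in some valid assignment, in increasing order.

x_3 must be 3 (only option left). Remove 3 from x_6.
x_6 has just one choice, so x_6 = 5.
No further eliminations apply; x_4 can still be any of 2, 4, 7, 8.

2, 4, 7, 8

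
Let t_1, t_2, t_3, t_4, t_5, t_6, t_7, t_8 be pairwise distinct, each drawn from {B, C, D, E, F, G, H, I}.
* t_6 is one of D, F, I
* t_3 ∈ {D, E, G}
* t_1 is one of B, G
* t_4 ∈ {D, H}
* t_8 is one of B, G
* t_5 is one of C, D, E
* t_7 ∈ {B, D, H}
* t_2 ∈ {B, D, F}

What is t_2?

The 8 variables draw from only 8 values {B, C, D, E, F, G, H, I}, so each is used; only t_5 can be C, hence t_5 = C.
The 7 still-open variables draw from only 7 values {B, D, E, F, G, H, I}, so each is used; only t_3 can be E, hence t_3 = E.
The 6 still-open variables draw from only 6 values {B, D, F, G, H, I}, so each is used; only t_6 can be I, hence t_6 = I.
The 5 still-open variables together cover exactly {B, D, F, G, H} — 5 values for 5 variables — and F appears only in t_2's list, so t_2 = F.

F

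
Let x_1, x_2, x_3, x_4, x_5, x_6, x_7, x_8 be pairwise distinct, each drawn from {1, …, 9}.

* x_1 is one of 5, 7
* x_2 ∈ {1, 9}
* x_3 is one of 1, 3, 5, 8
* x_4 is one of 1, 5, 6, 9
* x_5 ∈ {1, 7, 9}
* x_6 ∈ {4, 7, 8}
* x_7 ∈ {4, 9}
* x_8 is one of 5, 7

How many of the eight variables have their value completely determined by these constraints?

Among the 8 variables, 3 fits only x_3 (and all 8 values in {1, 3, 4, 5, 6, 7, 8, 9} must be used), so x_3 = 3.
Among the 7 still-open variables, 6 fits only x_4 (and all 7 values in {1, 4, 5, 6, 7, 8, 9} must be used), so x_4 = 6.
Among the 6 still-open variables, 8 fits only x_6 (and all 6 values in {1, 4, 5, 7, 8, 9} must be used), so x_6 = 8.
The 5 still-open variables draw from only 5 values {1, 4, 5, 7, 9}, so each is used; only x_7 can be 4, hence x_7 = 4.
x_1 and x_8 share exactly the 2 values {5, 7}; by pigeonhole those values go to them, so strike 5, 7 from x_5.
Determined: x_3=3, x_4=6, x_6=8, x_7=4. The other variables each still have more than one consistent value. That makes 4.

4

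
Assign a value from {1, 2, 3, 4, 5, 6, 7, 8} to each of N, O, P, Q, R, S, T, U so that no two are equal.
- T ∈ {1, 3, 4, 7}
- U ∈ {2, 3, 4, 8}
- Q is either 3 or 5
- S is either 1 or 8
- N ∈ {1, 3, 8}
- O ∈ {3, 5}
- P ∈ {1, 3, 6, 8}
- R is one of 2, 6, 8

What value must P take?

The 8 variables together cover exactly {1, 2, 3, 4, 5, 6, 7, 8} — 8 values for 8 variables — and 7 appears only in T's list, so T = 7.
Among the 7 still-open variables, 4 fits only U (and all 7 values in {1, 2, 3, 4, 5, 6, 8} must be used), so U = 4.
The 6 still-open variables together cover exactly {1, 2, 3, 5, 6, 8} — 6 values for 6 variables — and 2 appears only in R's list, so R = 2.
Among the 5 still-open variables, 6 fits only P (and all 5 values in {1, 3, 5, 6, 8} must be used), so P = 6.

6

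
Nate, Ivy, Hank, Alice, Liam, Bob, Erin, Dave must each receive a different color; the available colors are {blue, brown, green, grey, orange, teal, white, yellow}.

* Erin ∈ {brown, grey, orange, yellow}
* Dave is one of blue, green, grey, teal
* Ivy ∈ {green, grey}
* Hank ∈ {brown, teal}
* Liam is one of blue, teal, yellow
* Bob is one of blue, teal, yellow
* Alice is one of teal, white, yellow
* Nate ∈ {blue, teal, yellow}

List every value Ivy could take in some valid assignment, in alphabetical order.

The 8 variables together cover exactly {blue, brown, green, grey, orange, teal, white, yellow} — 8 values for 8 variables — and orange appears only in Erin's list, so Erin = orange.
The 7 still-open variables together cover exactly {blue, brown, green, grey, teal, white, yellow} — 7 values for 7 variables — and brown appears only in Hank's list, so Hank = brown.
The 6 still-open variables draw from only 6 values {blue, green, grey, teal, white, yellow}, so each is used; only Alice can be white, hence Alice = white.
Nate, Liam, Bob share exactly the 3 values {blue, teal, yellow}; by pigeonhole those values go to them, so strike blue, teal, yellow from Dave.
No further eliminations apply; Ivy can still be any of green, grey.

green, grey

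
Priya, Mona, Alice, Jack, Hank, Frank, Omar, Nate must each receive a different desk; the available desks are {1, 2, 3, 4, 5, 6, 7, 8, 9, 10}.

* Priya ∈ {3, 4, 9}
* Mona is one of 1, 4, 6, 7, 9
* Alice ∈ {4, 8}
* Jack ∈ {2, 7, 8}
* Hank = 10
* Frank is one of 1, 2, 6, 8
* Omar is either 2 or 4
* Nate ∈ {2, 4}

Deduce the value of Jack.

7

Hank's domain is down to {10}, so Hank = 10.
Omar and Nate between them cover only {2, 4} — a naked pair. Remove those values from Priya, Mona, Alice, Jack, Frank.
Alice must be 8 (only option left). Eliminate 8 elsewhere: Jack, Frank.
So Jack = 7.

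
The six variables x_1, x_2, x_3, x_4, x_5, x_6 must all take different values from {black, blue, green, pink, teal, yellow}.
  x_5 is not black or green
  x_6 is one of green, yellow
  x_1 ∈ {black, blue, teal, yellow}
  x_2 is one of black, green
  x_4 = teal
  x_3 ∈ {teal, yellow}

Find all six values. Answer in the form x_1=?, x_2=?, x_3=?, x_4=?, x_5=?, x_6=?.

x_1=blue, x_2=black, x_3=yellow, x_4=teal, x_5=pink, x_6=green

x_4's domain is down to {teal}, so x_4 = teal. Remove teal from x_1, x_3, x_5.
x_3 has just one choice, so x_3 = yellow. Remove yellow from x_1, x_5, x_6.
x_6 has just one choice, so x_6 = green. So x_2 can't be green.
x_2's domain is down to {black}, so x_2 = black. Eliminate black elsewhere: x_1.
x_1 has just one choice, so x_1 = blue. So x_5 can't be blue.
x_5 must be pink (only option left).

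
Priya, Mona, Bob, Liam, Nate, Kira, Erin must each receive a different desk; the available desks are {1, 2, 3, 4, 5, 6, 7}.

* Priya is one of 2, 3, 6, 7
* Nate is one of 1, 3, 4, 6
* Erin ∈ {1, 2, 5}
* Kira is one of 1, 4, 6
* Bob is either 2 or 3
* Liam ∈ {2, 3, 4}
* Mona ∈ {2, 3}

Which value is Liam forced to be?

The 7 variables together cover exactly {1, 2, 3, 4, 5, 6, 7} — 7 values for 7 variables — and 5 appears only in Erin's list, so Erin = 5.
The 6 still-open variables draw from only 6 values {1, 2, 3, 4, 6, 7}, so each is used; only Priya can be 7, hence Priya = 7.
Mona and Bob between them cover only {2, 3} — a naked pair. Remove those values from Liam, Nate.
So Liam = 4.

4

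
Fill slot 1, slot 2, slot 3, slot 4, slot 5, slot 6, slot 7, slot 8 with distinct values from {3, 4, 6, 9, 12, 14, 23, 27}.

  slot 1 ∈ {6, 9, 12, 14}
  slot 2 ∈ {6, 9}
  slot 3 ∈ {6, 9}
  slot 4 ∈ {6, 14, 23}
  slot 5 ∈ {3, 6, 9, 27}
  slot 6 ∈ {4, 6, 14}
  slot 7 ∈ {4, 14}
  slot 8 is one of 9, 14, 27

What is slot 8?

27

Among the 8 variables, 3 fits only slot 5 (and all 8 values in {3, 4, 6, 9, 12, 14, 23, 27} must be used), so slot 5 = 3.
The 7 still-open variables together cover exactly {4, 6, 9, 12, 14, 23, 27} — 7 values for 7 variables — and 12 appears only in slot 1's list, so slot 1 = 12.
Among the 6 still-open variables, 23 fits only slot 4 (and all 6 values in {4, 6, 9, 14, 23, 27} must be used), so slot 4 = 23.
The 5 still-open variables together cover exactly {4, 6, 9, 14, 27} — 5 values for 5 variables — and 27 appears only in slot 8's list, so slot 8 = 27.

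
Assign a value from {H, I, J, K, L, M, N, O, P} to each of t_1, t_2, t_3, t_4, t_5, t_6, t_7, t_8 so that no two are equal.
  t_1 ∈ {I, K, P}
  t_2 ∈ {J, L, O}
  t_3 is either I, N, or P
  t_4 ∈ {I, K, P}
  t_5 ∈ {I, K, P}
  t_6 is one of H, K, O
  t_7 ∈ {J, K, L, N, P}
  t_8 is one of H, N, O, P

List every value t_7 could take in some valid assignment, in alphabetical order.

t_1, t_4, t_5 between them cover only {I, K, P} — a naked triple. Remove those values from t_3, t_6, t_7, t_8.
t_3 has just one choice, so t_3 = N. So t_7, t_8 can't be N.
t_6 and t_8 share exactly the 2 values {H, O}; by pigeonhole those values go to them, so strike H, O from t_2.
No further eliminations apply; t_7 can still be any of J, L.

J, L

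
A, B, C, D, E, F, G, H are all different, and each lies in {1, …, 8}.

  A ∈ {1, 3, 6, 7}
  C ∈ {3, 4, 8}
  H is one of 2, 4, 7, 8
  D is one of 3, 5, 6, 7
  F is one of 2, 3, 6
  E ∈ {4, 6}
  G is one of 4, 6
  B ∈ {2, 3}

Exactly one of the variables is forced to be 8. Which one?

C

The 8 variables draw from only 8 values {1, 2, 3, 4, 5, 6, 7, 8}, so each is used; only A can be 1, hence A = 1.
The 7 still-open variables together cover exactly {2, 3, 4, 5, 6, 7, 8} — 7 values for 7 variables — and 5 appears only in D's list, so D = 5.
The 6 still-open variables draw from only 6 values {2, 3, 4, 6, 7, 8}, so each is used; only H can be 7, hence H = 7.
Among the 5 still-open variables, 8 fits only C (and all 5 values in {2, 3, 4, 6, 8} must be used), so C = 8.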